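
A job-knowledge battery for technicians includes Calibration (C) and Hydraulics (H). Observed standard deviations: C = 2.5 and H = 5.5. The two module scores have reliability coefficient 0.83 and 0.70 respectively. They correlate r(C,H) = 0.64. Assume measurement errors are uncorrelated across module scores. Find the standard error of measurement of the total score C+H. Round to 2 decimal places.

3.18

Var(total) = 36.5 + 17.6 = 54.1.
True-score variance = 26.3625 + 17.6 = 43.9625, so reliability = 0.8126.
Error variance = 54.1 − 43.9625 = 10.1375; SEM = √10.1375 = 3.18.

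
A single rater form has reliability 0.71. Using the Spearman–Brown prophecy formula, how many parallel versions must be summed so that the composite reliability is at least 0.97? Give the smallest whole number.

k ≥ ρ*(1−ρ₁)/(ρ₁(1−ρ*)) = 0.97·0.29 / (0.71·0.03) = 13.207.
Smallest integer k = 14.

14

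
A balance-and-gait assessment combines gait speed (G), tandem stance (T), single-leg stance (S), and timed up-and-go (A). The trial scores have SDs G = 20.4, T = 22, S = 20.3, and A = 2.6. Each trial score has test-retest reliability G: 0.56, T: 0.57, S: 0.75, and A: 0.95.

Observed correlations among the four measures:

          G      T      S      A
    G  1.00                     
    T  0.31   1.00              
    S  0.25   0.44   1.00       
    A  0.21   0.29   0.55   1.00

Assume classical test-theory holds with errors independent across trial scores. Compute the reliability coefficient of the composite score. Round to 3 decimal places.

0.786

Var(G+T+S+A) = 20.4² + 22² + 20.3² + 2.6² + 2·[20.4·22·0.31 + 20.4·20.3·0.25 + 20.4·2.6·0.21 + 22·20.3·0.44 + 22·2.6·0.29 + 20.3·2.6·0.55] = 1319.01 + 991.835 = 2310.84.
Under uncorrelated errors the observed covariances equal the true-score covariances, so only the own-variance terms attenuate.
True-score variance = [20.4²·0.56 + 22²·0.57 + 20.3²·0.75 + 2.6²·0.95] + 991.835 = 824.419 + 991.835 = 1816.25.
Reliability = 1816.25 / 2310.84 = 0.786.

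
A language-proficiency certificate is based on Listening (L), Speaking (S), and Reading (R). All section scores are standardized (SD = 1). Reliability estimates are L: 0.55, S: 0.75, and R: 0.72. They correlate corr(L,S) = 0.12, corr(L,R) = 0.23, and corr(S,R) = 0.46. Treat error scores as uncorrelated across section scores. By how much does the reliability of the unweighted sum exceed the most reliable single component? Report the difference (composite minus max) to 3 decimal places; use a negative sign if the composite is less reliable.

0.038

Var(sum) = 3 + 1.62 = 4.62; true-score variance = 2.02 + 1.62 = 3.64; composite reliability = 0.7879.
Max component reliability = 0.7500.
Difference = 0.7879 − 0.7500 = 0.038.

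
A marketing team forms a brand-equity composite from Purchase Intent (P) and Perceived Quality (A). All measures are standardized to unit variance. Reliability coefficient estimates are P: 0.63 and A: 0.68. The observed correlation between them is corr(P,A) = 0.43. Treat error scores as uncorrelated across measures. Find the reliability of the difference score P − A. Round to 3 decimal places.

Var(P−A) = 1 + 1 − 2·0.43 = 2 − 0.86 = 1.14.
With uncorrelated errors the cross-covariances are all true-score covariance, so they carry over unchanged; only the diagonal terms shrink to ρᵢσᵢ².
True-score variance = [0.63 + 0.68] − 0.86 = 1.31 − 0.86 = 0.45.
Reliability = 0.45 / 1.14 = 0.395.

0.395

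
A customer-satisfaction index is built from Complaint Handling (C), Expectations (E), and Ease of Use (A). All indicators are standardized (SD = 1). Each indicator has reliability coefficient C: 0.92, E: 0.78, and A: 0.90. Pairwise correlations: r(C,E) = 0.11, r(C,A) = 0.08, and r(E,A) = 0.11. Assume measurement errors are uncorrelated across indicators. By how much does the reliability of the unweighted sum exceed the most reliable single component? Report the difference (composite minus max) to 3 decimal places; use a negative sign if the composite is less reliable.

-0.031

Var(sum) = 3 + 0.6 = 3.6; true-score variance = 2.6 + 0.6 = 3.2; composite reliability = 0.8889.
Max component reliability = 0.9200.
Difference = 0.8889 − 0.9200 = -0.031.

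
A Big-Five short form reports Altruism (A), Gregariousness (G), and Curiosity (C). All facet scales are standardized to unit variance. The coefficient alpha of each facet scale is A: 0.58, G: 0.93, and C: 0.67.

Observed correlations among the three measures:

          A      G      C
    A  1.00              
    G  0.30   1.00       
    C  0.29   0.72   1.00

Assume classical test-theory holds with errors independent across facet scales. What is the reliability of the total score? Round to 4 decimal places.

Var(A+G+C) = 3 + 2·[0.30 + 0.29 + 0.72] = 3 + 2.62 = 5.62.
Because errors are independent across components, Cov(Tᵢ,Tⱼ) = Cov(Xᵢ,Xⱼ); the off-diagonal part of the true-score variance is the same as above.
True-score variance = [0.58 + 0.93 + 0.67] + 2.62 = 2.18 + 2.62 = 4.8.
Reliability = 4.8 / 5.62 = 0.8541.

0.8541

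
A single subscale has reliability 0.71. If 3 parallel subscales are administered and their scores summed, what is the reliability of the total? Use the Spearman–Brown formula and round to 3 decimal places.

ρ_k = kρ / (1 + (k−1)ρ) = 3·0.71 / (1 + 2·0.71) = 2.130 / 2.420 = 0.880.

0.880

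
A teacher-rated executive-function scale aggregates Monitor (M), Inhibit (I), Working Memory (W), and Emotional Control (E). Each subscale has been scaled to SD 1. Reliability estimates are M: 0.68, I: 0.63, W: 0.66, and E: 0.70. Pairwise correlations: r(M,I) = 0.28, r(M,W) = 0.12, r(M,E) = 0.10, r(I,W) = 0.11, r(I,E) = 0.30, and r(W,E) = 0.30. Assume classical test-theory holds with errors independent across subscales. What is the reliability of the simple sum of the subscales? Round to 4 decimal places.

Var(M+I+W+E) = 4 + 2·[0.28 + 0.12 + 0.10 + 0.11 + 0.30 + 0.30] = 4 + 2.42 = 6.42.
Because errors are independent across components, Cov(Tᵢ,Tⱼ) = Cov(Xᵢ,Xⱼ); the off-diagonal part of the true-score variance is the same as above.
True-score variance = [0.68 + 0.63 + 0.66 + 0.70] + 2.42 = 2.67 + 2.42 = 5.09.
Reliability = 5.09 / 6.42 = 0.7928.

0.7928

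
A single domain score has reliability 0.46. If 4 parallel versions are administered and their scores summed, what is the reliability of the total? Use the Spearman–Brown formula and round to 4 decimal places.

ρ_k = kρ / (1 + (k−1)ρ) = 4·0.46 / (1 + 3·0.46) = 1.840 / 2.380 = 0.7731.

0.7731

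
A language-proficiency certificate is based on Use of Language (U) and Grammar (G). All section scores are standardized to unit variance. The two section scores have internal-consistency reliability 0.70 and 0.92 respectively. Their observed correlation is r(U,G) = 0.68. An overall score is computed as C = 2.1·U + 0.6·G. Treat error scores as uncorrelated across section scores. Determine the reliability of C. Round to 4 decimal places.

0.7915

Var(C) = 2.1² + 0.6² + 2·[1.26·0.68] = 4.77 + 1.7136 = 6.4836.
Because errors are independent across components, Cov(Tᵢ,Tⱼ) = Cov(Xᵢ,Xⱼ); the off-diagonal part of the true-score variance is the same as above.
True-score variance = [2.1²·0.70 + 0.6²·0.92] + 1.7136 = 3.4182 + 1.7136 = 5.1318.
Reliability = 5.1318 / 6.4836 = 0.7915.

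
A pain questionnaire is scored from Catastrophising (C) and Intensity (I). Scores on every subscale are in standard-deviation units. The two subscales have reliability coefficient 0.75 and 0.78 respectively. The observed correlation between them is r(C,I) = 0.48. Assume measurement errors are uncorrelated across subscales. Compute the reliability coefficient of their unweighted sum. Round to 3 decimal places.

Var(C+I) = 2 + 2·[0.48] = 2 + 0.96 = 2.96.
Under uncorrelated errors the observed covariances equal the true-score covariances, so only the own-variance terms attenuate.
True-score variance = [0.75 + 0.78] + 0.96 = 1.53 + 0.96 = 2.49.
Reliability = 2.49 / 2.96 = 0.841.

0.841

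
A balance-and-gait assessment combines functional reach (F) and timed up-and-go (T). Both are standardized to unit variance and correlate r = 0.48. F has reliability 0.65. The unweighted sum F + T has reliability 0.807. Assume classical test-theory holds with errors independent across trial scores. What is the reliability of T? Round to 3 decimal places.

Var(F+T) = 2 + 2·0.48 = 2.960.
True-score variance = ρ_F + ρ_T + 2·0.48, so 0.807 = (0.65 + ρ_T + 0.96) / 2.960.
ρ_T = 0.807·2.960 − 0.65 − 0.96 = 0.779.

0.779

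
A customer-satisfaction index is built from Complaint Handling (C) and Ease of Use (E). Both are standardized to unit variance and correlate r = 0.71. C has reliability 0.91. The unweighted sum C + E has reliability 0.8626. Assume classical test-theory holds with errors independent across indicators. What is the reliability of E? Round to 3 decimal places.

0.620

Var(C+E) = 2 + 2·0.71 = 3.420.
True-score variance = ρ_C + ρ_E + 2·0.71, so 0.8626 = (0.91 + ρ_E + 1.42) / 3.420.
ρ_E = 0.8626·3.420 − 0.91 − 1.42 = 0.620.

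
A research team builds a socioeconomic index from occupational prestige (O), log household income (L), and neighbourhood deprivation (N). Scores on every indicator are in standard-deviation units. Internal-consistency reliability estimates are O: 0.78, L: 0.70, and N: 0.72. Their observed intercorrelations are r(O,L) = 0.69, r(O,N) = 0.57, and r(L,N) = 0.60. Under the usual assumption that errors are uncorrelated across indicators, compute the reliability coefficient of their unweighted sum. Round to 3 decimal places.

Var(O+L+N) = 3 + 2·[0.69 + 0.57 + 0.60] = 3 + 3.72 = 6.72.
Because errors are independent across components, Cov(Tᵢ,Tⱼ) = Cov(Xᵢ,Xⱼ); the off-diagonal part of the true-score variance is the same as above.
True-score variance = [0.78 + 0.70 + 0.72] + 3.72 = 2.2 + 3.72 = 5.92.
Reliability = 5.92 / 6.72 = 0.881.

0.881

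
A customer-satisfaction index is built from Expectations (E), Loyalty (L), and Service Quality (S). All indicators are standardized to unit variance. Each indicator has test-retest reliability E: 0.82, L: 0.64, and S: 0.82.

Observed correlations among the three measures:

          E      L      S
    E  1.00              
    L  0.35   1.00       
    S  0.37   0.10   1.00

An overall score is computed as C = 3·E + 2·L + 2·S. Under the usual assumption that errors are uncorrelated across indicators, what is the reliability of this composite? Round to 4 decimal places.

Var(C) = 3² + 2² + 2² + 2·[6·0.35 + 6·0.37 + 4·0.10] = 17 + 9.44 = 26.44.
Because errors are independent across components, Cov(Tᵢ,Tⱼ) = Cov(Xᵢ,Xⱼ); the off-diagonal part of the true-score variance is the same as above.
True-score variance = [3²·0.82 + 2²·0.64 + 2²·0.82] + 9.44 = 13.22 + 9.44 = 22.66.
Reliability = 22.66 / 26.44 = 0.8570.

0.8570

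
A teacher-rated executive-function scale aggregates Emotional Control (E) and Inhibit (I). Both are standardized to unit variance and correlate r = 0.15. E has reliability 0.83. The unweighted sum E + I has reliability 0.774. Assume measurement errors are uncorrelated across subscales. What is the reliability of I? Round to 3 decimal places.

0.650

Var(E+I) = 2 + 2·0.15 = 2.300.
True-score variance = ρ_E + ρ_I + 2·0.15, so 0.774 = (0.83 + ρ_I + 0.30) / 2.300.
ρ_I = 0.774·2.300 − 0.83 − 0.30 = 0.650.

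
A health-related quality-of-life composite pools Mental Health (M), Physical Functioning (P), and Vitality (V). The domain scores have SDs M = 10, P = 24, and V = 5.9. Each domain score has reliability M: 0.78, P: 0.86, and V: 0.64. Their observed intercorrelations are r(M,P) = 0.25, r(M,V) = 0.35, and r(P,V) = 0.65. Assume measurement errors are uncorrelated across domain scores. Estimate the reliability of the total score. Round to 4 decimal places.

Var(M+P+V) = 10² + 24² + 5.9² + 2·[10·24·0.25 + 10·5.9·0.35 + 24·5.9·0.65] = 710.81 + 345.38 = 1056.19.
With uncorrelated errors the cross-covariances are all true-score covariance, so they carry over unchanged; only the diagonal terms shrink to ρᵢσᵢ².
True-score variance = [10²·0.78 + 24²·0.86 + 5.9²·0.64] + 345.38 = 595.638 + 345.38 = 941.018.
Reliability = 941.018 / 1056.19 = 0.8910.

0.8910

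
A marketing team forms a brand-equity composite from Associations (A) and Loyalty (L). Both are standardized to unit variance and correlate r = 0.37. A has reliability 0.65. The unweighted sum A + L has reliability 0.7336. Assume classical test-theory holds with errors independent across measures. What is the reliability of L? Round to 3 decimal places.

0.620

Var(A+L) = 2 + 2·0.37 = 2.740.
True-score variance = ρ_A + ρ_L + 2·0.37, so 0.7336 = (0.65 + ρ_L + 0.74) / 2.740.
ρ_L = 0.7336·2.740 − 0.65 − 0.74 = 0.620.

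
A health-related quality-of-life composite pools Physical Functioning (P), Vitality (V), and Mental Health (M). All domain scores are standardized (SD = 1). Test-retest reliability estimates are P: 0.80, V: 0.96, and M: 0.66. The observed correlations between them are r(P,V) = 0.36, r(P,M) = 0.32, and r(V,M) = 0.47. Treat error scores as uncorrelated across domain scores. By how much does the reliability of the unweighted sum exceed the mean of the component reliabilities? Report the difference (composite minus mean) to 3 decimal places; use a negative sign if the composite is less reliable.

Var(sum) = 3 + 2.3 = 5.3; true-score variance = 2.42 + 2.3 = 4.72; composite reliability = 0.8906.
Mean component reliability = 0.8067.
Difference = 0.8906 − 0.8067 = 0.084.

0.084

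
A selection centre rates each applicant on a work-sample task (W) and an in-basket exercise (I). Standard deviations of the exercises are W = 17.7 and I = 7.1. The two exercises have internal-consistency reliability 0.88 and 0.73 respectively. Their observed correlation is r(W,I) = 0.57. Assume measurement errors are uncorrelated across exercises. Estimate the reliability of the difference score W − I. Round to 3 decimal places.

0.768

Var(W−I) = 17.7² + 7.1² − 2·17.7·7.1·0.57 = 363.7 − 143.264 = 220.436.
Because errors are independent across components, Cov(Tᵢ,Tⱼ) = Cov(Xᵢ,Xⱼ); the off-diagonal part of the true-score variance is the same as above.
True-score variance = [17.7²·0.88 + 7.1²·0.73] − 143.264 = 312.494 − 143.264 = 169.231.
Reliability = 169.231 / 220.436 = 0.768.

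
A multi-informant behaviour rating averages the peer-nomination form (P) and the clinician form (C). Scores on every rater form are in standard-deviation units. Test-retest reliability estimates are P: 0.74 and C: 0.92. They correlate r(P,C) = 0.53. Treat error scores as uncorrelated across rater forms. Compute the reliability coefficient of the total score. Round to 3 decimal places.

Var(P+C) = 2 + 2·[0.53] = 2 + 1.06 = 3.06.
With uncorrelated errors the cross-covariances are all true-score covariance, so they carry over unchanged; only the diagonal terms shrink to ρᵢσᵢ².
True-score variance = [0.74 + 0.92] + 1.06 = 1.66 + 1.06 = 2.72.
Reliability = 2.72 / 3.06 = 0.889.

0.889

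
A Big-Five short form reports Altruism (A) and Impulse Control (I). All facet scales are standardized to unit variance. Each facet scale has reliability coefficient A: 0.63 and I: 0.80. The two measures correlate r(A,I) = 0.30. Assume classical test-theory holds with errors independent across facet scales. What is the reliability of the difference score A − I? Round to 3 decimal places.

0.593

Var(A−I) = 1 + 1 − 2·0.30 = 2 − 0.6 = 1.4.
With uncorrelated errors the cross-covariances are all true-score covariance, so they carry over unchanged; only the diagonal terms shrink to ρᵢσᵢ².
True-score variance = [0.63 + 0.80] − 0.6 = 1.43 − 0.6 = 0.83.
Reliability = 0.83 / 1.4 = 0.593.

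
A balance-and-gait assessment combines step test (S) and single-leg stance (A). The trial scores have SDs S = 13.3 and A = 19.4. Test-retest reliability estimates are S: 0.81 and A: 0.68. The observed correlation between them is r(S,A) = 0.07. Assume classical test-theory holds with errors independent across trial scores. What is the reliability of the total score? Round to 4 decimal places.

Var(S+A) = 13.3² + 19.4² + 2·[13.3·19.4·0.07] = 553.25 + 36.1228 = 589.373.
Under uncorrelated errors the observed covariances equal the true-score covariances, so only the own-variance terms attenuate.
True-score variance = [13.3²·0.81 + 19.4²·0.68] + 36.1228 = 399.206 + 36.1228 = 435.328.
Reliability = 435.328 / 589.373 = 0.7386.

0.7386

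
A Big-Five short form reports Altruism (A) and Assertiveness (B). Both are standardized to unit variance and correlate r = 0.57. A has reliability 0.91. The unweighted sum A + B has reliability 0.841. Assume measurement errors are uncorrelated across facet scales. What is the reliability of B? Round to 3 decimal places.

0.591

Var(A+B) = 2 + 2·0.57 = 3.140.
True-score variance = ρ_A + ρ_B + 2·0.57, so 0.841 = (0.91 + ρ_B + 1.14) / 3.140.
ρ_B = 0.841·3.140 − 0.91 − 1.14 = 0.591.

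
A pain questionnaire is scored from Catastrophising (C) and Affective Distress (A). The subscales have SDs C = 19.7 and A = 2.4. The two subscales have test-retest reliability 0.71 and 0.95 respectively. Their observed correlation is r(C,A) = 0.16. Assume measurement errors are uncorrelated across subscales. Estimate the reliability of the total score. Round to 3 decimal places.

Var(C+A) = 19.7² + 2.4² + 2·[19.7·2.4·0.16] = 393.85 + 15.1296 = 408.98.
Because errors are independent across components, Cov(Tᵢ,Tⱼ) = Cov(Xᵢ,Xⱼ); the off-diagonal part of the true-score variance is the same as above.
True-score variance = [19.7²·0.71 + 2.4²·0.95] + 15.1296 = 281.016 + 15.1296 = 296.145.
Reliability = 296.145 / 408.98 = 0.724.

0.724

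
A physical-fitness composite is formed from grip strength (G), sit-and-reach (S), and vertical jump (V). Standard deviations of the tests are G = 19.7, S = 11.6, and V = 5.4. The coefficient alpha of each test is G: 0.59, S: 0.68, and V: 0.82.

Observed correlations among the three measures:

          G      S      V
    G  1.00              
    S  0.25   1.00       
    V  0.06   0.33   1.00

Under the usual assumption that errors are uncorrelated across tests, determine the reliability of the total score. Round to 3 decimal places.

Var(G+S+V) = 19.7² + 11.6² + 5.4² + 2·[19.7·11.6·0.25 + 19.7·5.4·0.06 + 11.6·5.4·0.33] = 551.81 + 168.368 = 720.178.
Because errors are independent across components, Cov(Tᵢ,Tⱼ) = Cov(Xᵢ,Xⱼ); the off-diagonal part of the true-score variance is the same as above.
True-score variance = [19.7²·0.59 + 11.6²·0.68 + 5.4²·0.82] + 168.368 = 344.385 + 168.368 = 512.753.
Reliability = 512.753 / 720.178 = 0.712.

0.712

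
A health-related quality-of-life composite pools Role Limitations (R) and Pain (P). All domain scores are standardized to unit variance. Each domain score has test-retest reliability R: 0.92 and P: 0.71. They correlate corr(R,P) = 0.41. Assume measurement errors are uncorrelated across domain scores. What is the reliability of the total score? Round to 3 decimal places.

0.869

Var(R+P) = 2 + 2·[0.41] = 2 + 0.82 = 2.82.
Because errors are independent across components, Cov(Tᵢ,Tⱼ) = Cov(Xᵢ,Xⱼ); the off-diagonal part of the true-score variance is the same as above.
True-score variance = [0.92 + 0.71] + 0.82 = 1.63 + 0.82 = 2.45.
Reliability = 2.45 / 2.82 = 0.869.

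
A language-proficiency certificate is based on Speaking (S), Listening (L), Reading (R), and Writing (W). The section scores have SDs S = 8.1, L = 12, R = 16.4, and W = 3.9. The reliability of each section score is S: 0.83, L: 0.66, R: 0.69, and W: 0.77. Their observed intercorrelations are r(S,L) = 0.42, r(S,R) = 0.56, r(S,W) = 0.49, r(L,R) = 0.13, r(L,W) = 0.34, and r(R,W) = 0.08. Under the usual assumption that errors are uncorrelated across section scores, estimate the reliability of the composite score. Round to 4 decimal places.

Var(S+L+R+W) = 8.1² + 12² + 16.4² + 3.9² + 2·[8.1·12·0.42 + 8.1·16.4·0.56 + 8.1·3.9·0.49 + 12·16.4·0.13 + 12·3.9·0.34 + 16.4·3.9·0.08] = 493.78 + 354.613 = 848.393.
Under uncorrelated errors the observed covariances equal the true-score covariances, so only the own-variance terms attenuate.
True-score variance = [8.1²·0.83 + 12²·0.66 + 16.4²·0.69 + 3.9²·0.77] + 354.613 = 346.79 + 354.613 = 701.403.
Reliability = 701.403 / 848.393 = 0.8267.

0.8267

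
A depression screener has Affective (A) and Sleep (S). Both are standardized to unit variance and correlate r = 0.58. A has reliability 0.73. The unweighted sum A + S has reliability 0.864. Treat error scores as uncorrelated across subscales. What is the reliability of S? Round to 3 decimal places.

Var(A+S) = 2 + 2·0.58 = 3.160.
True-score variance = ρ_A + ρ_S + 2·0.58, so 0.864 = (0.73 + ρ_S + 1.16) / 3.160.
ρ_S = 0.864·3.160 − 0.73 − 1.16 = 0.840.

0.840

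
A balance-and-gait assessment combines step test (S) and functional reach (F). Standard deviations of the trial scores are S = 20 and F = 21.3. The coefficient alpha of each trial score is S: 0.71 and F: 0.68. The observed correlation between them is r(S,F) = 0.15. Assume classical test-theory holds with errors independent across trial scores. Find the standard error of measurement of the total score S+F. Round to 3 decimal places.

Var(total) = 853.69 + 127.8 = 981.49.
True-score variance = 592.509 + 127.8 = 720.309, so reliability = 0.7339.
Error variance = 981.49 − 720.309 = 261.181; SEM = √261.181 = 16.161.

16.161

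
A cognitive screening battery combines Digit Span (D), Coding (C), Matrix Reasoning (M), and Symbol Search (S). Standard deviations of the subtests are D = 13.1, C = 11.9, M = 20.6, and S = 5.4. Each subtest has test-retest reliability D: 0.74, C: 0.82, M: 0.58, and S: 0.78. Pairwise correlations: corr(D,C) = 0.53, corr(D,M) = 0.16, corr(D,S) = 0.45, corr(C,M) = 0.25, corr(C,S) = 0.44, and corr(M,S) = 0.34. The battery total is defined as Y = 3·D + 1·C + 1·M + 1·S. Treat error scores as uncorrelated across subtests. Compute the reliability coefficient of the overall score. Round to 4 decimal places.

0.8169

Var(Y) = 3²·13.1² + 11.9² + 20.6² + 5.4² + 2·[3·13.1·11.9·0.53 + 3·13.1·20.6·0.16 + 3·13.1·5.4·0.45 + 11.9·20.6·0.25 + 11.9·5.4·0.44 + 20.6·5.4·0.34] = 2139.62 + 1200.56 = 3340.18.
Because errors are independent across components, Cov(Tᵢ,Tⱼ) = Cov(Xᵢ,Xⱼ); the off-diagonal part of the true-score variance is the same as above.
True-score variance = [3²·13.1²·0.74 + 11.9²·0.82 + 20.6²·0.58 + 5.4²·0.78] + 1200.56 = 1527.92 + 1200.56 = 2728.47.
Reliability = 2728.47 / 3340.18 = 0.8169.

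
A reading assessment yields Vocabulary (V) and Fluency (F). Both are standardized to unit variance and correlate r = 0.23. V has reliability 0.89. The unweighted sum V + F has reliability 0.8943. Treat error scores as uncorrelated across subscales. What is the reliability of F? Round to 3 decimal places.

Var(V+F) = 2 + 2·0.23 = 2.460.
True-score variance = ρ_V + ρ_F + 2·0.23, so 0.8943 = (0.89 + ρ_F + 0.46) / 2.460.
ρ_F = 0.8943·2.460 − 0.89 − 0.46 = 0.850.

0.850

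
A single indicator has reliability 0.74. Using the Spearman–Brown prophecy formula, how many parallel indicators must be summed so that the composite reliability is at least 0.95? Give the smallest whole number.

7

k ≥ ρ*(1−ρ₁)/(ρ₁(1−ρ*)) = 0.95·0.26 / (0.74·0.05) = 6.676.
Smallest integer k = 7.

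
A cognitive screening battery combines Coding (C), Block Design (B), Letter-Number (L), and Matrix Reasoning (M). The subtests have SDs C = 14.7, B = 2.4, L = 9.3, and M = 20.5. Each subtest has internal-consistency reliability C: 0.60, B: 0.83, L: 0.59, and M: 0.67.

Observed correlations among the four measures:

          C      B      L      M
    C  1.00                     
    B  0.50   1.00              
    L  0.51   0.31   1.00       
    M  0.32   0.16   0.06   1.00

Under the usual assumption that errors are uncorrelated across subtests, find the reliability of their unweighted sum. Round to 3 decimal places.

0.772

Var(C+B+L+M) = 14.7² + 2.4² + 9.3² + 20.5² + 2·[14.7·2.4·0.50 + 14.7·9.3·0.51 + 14.7·20.5·0.32 + 2.4·9.3·0.31 + 2.4·20.5·0.16 + 9.3·20.5·0.06] = 728.59 + 420.049 = 1148.64.
With uncorrelated errors the cross-covariances are all true-score covariance, so they carry over unchanged; only the diagonal terms shrink to ρᵢσᵢ².
True-score variance = [14.7²·0.60 + 2.4²·0.83 + 9.3²·0.59 + 20.5²·0.67] + 420.049 = 467.031 + 420.049 = 887.08.
Reliability = 887.08 / 1148.64 = 0.772.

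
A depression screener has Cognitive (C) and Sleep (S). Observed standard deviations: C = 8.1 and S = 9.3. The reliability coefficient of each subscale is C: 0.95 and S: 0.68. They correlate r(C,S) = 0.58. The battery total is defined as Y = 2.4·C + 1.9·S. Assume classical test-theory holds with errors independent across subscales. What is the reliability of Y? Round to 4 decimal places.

Var(Y) = 2.4²·8.1² + 1.9²·9.3² + 2·[4.56·8.1·9.3·0.58] = 690.142 + 398.466 = 1088.61.
Because errors are independent across components, Cov(Tᵢ,Tⱼ) = Cov(Xᵢ,Xⱼ); the off-diagonal part of the true-score variance is the same as above.
True-score variance = [2.4²·8.1²·0.95 + 1.9²·9.3²·0.68] + 398.466 = 571.334 + 398.466 = 969.799.
Reliability = 969.799 / 1088.61 = 0.8909.

0.8909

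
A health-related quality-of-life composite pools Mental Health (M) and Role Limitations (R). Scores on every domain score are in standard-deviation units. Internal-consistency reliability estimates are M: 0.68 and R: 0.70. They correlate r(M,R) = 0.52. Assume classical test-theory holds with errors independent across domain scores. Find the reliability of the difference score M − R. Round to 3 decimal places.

0.354

Var(M−R) = 1 + 1 − 2·0.52 = 2 − 1.04 = 0.96.
Under uncorrelated errors the observed covariances equal the true-score covariances, so only the own-variance terms attenuate.
True-score variance = [0.68 + 0.70] − 1.04 = 1.38 − 1.04 = 0.34.
Reliability = 0.34 / 0.96 = 0.354.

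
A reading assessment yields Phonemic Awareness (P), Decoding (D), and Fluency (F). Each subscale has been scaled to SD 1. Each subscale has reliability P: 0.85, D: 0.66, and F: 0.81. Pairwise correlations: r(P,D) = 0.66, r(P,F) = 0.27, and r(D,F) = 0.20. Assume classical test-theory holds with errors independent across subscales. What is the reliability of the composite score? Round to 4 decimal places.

Var(P+D+F) = 3 + 2·[0.66 + 0.27 + 0.20] = 3 + 2.26 = 5.26.
Because errors are independent across components, Cov(Tᵢ,Tⱼ) = Cov(Xᵢ,Xⱼ); the off-diagonal part of the true-score variance is the same as above.
True-score variance = [0.85 + 0.66 + 0.81] + 2.26 = 2.32 + 2.26 = 4.58.
Reliability = 4.58 / 5.26 = 0.8707.

0.8707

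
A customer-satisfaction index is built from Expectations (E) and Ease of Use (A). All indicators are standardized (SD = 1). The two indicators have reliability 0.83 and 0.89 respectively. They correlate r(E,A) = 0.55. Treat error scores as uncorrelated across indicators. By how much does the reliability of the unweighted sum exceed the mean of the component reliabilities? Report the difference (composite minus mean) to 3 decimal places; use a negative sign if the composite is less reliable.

0.050

Var(sum) = 2 + 1.1 = 3.1; true-score variance = 1.72 + 1.1 = 2.82; composite reliability = 0.9097.
Mean component reliability = 0.8600.
Difference = 0.9097 − 0.8600 = 0.050.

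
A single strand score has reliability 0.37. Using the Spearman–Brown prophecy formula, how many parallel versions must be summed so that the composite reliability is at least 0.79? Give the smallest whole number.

k ≥ ρ*(1−ρ₁)/(ρ₁(1−ρ*)) = 0.79·0.63 / (0.37·0.21) = 6.405.
Smallest integer k = 7.

7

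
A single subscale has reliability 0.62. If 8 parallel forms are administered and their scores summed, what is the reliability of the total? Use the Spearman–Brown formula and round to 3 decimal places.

ρ_k = kρ / (1 + (k−1)ρ) = 8·0.62 / (1 + 7·0.62) = 4.960 / 5.340 = 0.929.

0.929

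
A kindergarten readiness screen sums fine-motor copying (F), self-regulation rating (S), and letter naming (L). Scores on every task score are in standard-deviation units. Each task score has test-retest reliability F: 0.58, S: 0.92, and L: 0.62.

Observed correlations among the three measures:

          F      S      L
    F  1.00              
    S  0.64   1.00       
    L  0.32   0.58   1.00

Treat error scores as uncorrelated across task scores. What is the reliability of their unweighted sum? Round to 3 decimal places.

Var(F+S+L) = 3 + 2·[0.64 + 0.32 + 0.58] = 3 + 3.08 = 6.08.
Under uncorrelated errors the observed covariances equal the true-score covariances, so only the own-variance terms attenuate.
True-score variance = [0.58 + 0.92 + 0.62] + 3.08 = 2.12 + 3.08 = 5.2.
Reliability = 5.2 / 6.08 = 0.855.

0.855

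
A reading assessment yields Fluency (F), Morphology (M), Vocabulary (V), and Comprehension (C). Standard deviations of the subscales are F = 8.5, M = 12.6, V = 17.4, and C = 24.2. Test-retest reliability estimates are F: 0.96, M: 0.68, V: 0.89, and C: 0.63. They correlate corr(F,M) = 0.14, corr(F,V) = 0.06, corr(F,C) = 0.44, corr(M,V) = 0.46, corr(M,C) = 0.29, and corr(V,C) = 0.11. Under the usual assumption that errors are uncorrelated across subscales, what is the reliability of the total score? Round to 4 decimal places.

Var(F+M+V+C) = 8.5² + 12.6² + 17.4² + 24.2² + 2·[8.5·12.6·0.14 + 8.5·17.4·0.06 + 8.5·24.2·0.44 + 12.6·17.4·0.46 + 12.6·24.2·0.29 + 17.4·24.2·0.11] = 1119.41 + 699.944 = 1819.35.
Because errors are independent across components, Cov(Tᵢ,Tⱼ) = Cov(Xᵢ,Xⱼ); the off-diagonal part of the true-score variance is the same as above.
True-score variance = [8.5²·0.96 + 12.6²·0.68 + 17.4²·0.89 + 24.2²·0.63] + 699.944 = 815.726 + 699.944 = 1515.67.
Reliability = 1515.67 / 1819.35 = 0.8331.

0.8331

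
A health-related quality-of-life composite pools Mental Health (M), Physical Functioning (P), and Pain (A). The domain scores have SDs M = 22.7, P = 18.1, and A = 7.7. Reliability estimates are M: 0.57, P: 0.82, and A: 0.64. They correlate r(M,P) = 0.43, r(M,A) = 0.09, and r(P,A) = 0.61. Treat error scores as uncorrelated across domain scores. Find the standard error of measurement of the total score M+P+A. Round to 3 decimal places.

17.375

Var(total) = 902.19 + 554.842 = 1457.03.
True-score variance = 600.301 + 554.842 = 1155.14, so reliability = 0.7928.
Error variance = 1457.03 − 1155.14 = 301.889; SEM = √301.889 = 17.375.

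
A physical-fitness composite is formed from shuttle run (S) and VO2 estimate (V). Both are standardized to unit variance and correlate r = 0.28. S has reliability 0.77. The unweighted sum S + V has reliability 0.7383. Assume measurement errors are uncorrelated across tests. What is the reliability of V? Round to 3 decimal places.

Var(S+V) = 2 + 2·0.28 = 2.560.
True-score variance = ρ_S + ρ_V + 2·0.28, so 0.7383 = (0.77 + ρ_V + 0.56) / 2.560.
ρ_V = 0.7383·2.560 − 0.77 − 0.56 = 0.560.

0.560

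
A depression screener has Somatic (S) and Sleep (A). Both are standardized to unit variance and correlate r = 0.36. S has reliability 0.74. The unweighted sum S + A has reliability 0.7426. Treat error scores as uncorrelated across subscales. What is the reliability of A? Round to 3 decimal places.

0.560

Var(S+A) = 2 + 2·0.36 = 2.720.
True-score variance = ρ_S + ρ_A + 2·0.36, so 0.7426 = (0.74 + ρ_A + 0.72) / 2.720.
ρ_A = 0.7426·2.720 − 0.74 − 0.72 = 0.560.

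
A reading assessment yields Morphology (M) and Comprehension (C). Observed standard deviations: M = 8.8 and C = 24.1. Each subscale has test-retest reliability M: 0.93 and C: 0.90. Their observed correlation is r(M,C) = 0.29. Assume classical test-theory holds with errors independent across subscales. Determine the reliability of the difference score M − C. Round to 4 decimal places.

Var(M−C) = 8.8² + 24.1² − 2·8.8·24.1·0.29 = 658.25 − 123.006 = 535.244.
Because errors are independent across components, Cov(Tᵢ,Tⱼ) = Cov(Xᵢ,Xⱼ); the off-diagonal part of the true-score variance is the same as above.
True-score variance = [8.8²·0.93 + 24.1²·0.90] − 123.006 = 594.748 − 123.006 = 471.742.
Reliability = 471.742 / 535.244 = 0.8814.

0.8814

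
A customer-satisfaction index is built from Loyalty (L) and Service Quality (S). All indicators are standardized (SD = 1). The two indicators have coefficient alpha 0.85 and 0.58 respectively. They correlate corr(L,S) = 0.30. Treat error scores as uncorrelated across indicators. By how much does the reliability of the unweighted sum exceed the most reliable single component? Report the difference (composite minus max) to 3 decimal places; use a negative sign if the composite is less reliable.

-0.069

Var(sum) = 2 + 0.6 = 2.6; true-score variance = 1.43 + 0.6 = 2.03; composite reliability = 0.7808.
Max component reliability = 0.8500.
Difference = 0.7808 − 0.8500 = -0.069.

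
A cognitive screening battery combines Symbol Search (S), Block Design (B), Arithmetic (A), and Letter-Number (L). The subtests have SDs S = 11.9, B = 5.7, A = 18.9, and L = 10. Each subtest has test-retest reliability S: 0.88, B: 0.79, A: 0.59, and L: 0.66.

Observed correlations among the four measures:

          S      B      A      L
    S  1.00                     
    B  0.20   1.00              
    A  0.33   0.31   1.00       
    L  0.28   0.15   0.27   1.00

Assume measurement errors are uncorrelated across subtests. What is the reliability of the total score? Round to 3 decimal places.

Var(S+B+A+L) = 11.9² + 5.7² + 18.9² + 10² + 2·[11.9·5.7·0.20 + 11.9·18.9·0.33 + 11.9·10·0.28 + 5.7·18.9·0.31 + 5.7·10·0.15 + 18.9·10·0.27] = 631.31 + 428.165 = 1059.48.
Because errors are independent across components, Cov(Tᵢ,Tⱼ) = Cov(Xᵢ,Xⱼ); the off-diagonal part of the true-score variance is the same as above.
True-score variance = [11.9²·0.88 + 5.7²·0.79 + 18.9²·0.59 + 10²·0.66] + 428.165 = 427.038 + 428.165 = 855.203.
Reliability = 855.203 / 1059.48 = 0.807.

0.807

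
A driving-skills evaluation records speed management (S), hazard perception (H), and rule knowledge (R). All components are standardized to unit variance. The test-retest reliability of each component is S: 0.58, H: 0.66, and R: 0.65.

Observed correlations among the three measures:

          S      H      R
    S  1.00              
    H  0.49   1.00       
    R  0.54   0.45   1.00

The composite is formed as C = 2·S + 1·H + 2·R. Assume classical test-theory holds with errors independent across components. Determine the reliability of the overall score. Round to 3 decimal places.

Var(C) = 2² + 1 + 2² + 2·[2·0.49 + 4·0.54 + 2·0.45] = 9 + 8.08 = 17.08.
Under uncorrelated errors the observed covariances equal the true-score covariances, so only the own-variance terms attenuate.
True-score variance = [2²·0.58 + 0.66 + 2²·0.65] + 8.08 = 5.58 + 8.08 = 13.66.
Reliability = 13.66 / 17.08 = 0.800.

0.800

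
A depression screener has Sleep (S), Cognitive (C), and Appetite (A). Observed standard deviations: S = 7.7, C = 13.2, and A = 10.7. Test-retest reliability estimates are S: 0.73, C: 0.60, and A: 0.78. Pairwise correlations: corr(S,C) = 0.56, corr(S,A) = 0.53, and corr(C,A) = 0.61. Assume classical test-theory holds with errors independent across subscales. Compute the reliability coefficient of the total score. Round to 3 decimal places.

Var(S+C+A) = 7.7² + 13.2² + 10.7² + 2·[7.7·13.2·0.56 + 7.7·10.7·0.53 + 13.2·10.7·0.61] = 348.02 + 373.483 = 721.503.
With uncorrelated errors the cross-covariances are all true-score covariance, so they carry over unchanged; only the diagonal terms shrink to ρᵢσᵢ².
True-score variance = [7.7²·0.73 + 13.2²·0.60 + 10.7²·0.78] + 373.483 = 237.128 + 373.483 = 610.611.
Reliability = 610.611 / 721.503 = 0.846.

0.846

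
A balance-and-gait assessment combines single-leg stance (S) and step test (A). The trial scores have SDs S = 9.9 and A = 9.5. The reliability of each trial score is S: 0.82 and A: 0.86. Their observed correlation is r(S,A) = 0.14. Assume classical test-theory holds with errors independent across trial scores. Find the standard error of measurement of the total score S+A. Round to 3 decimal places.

Var(total) = 188.26 + 26.334 = 214.594.
True-score variance = 157.983 + 26.334 = 184.317, so reliability = 0.8589.
Error variance = 214.594 − 184.317 = 30.2768; SEM = √30.2768 = 5.502.

5.502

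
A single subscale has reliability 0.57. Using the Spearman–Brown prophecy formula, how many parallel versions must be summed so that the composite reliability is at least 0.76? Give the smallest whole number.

3

k ≥ ρ*(1−ρ₁)/(ρ₁(1−ρ*)) = 0.76·0.43 / (0.57·0.24) = 2.389.
Smallest integer k = 3.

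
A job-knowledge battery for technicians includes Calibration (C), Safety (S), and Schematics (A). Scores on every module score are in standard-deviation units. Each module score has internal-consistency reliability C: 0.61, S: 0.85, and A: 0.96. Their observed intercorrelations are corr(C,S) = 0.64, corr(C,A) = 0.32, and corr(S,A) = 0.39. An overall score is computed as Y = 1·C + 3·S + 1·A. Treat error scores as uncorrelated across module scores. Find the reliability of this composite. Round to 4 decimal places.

0.9001

Var(Y) = 1 + 3² + 1 + 2·[3·0.64 + 0.32 + 3·0.39] = 11 + 6.82 = 17.82.
With uncorrelated errors the cross-covariances are all true-score covariance, so they carry over unchanged; only the diagonal terms shrink to ρᵢσᵢ².
True-score variance = [0.61 + 3²·0.85 + 0.96] + 6.82 = 9.22 + 6.82 = 16.04.
Reliability = 16.04 / 17.82 = 0.9001.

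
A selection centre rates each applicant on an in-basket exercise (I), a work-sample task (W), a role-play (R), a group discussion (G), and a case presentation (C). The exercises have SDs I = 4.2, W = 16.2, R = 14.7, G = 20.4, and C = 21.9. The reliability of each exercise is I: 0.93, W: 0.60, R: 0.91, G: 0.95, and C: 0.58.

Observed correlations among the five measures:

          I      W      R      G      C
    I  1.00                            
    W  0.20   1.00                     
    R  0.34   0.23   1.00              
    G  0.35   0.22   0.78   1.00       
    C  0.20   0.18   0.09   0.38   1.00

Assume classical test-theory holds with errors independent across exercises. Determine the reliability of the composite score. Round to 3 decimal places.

0.876

Var(I+W+R+G+C) = 4.2² + 16.2² + 14.7² + 20.4² + 21.9² + 2·[4.2·16.2·0.20 + 4.2·14.7·0.34 + 4.2·20.4·0.35 + 4.2·21.9·0.20 + 16.2·14.7·0.23 + 16.2·20.4·0.22 + 16.2·21.9·0.18 + 14.7·20.4·0.78 + 14.7·21.9·0.09 + 20.4·21.9·0.38] = 1391.94 + 1413.94 = 2805.88.
With uncorrelated errors the cross-covariances are all true-score covariance, so they carry over unchanged; only the diagonal terms shrink to ρᵢσᵢ².
True-score variance = [4.2²·0.93 + 16.2²·0.60 + 14.7²·0.91 + 20.4²·0.95 + 21.9²·0.58] + 1413.94 = 1044.04 + 1413.94 = 2457.98.
Reliability = 2457.98 / 2805.88 = 0.876.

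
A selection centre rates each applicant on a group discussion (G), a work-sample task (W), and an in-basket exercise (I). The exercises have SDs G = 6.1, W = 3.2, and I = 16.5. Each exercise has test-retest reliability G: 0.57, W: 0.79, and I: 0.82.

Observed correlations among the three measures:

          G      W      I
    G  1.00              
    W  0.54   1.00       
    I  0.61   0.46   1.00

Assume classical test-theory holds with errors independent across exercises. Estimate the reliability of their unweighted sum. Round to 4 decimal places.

Var(G+W+I) = 6.1² + 3.2² + 16.5² + 2·[6.1·3.2·0.54 + 6.1·16.5·0.61 + 3.2·16.5·0.46] = 319.7 + 192.451 = 512.151.
With uncorrelated errors the cross-covariances are all true-score covariance, so they carry over unchanged; only the diagonal terms shrink to ρᵢσᵢ².
True-score variance = [6.1²·0.57 + 3.2²·0.79 + 16.5²·0.82] + 192.451 = 252.544 + 192.451 = 444.995.
Reliability = 444.995 / 512.151 = 0.8689.

0.8689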